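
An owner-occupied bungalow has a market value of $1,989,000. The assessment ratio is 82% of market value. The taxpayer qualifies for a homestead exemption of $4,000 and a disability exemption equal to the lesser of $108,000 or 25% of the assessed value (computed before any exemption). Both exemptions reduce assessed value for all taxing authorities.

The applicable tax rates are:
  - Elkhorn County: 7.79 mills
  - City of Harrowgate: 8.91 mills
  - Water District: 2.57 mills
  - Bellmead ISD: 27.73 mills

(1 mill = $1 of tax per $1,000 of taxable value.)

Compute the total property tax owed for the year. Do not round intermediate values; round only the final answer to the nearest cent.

$71,392.06

Assessed value = $1,989,000 × 0.82 = $1,630,980
Disability exemption = min($108,000, 25% × $1,630,980) = min($108,000, $407,745) = $108,000 (dollar cap binds)
Taxable value = $1,630,980 − $4,000 − $108,000 = $1,518,980
Elkhorn County: $1,518,980 × 0.00779 = $11,832.8542
City of Harrowgate: $1,518,980 × 0.00891 = $13,534.1118
Water District: $1,518,980 × 0.00257 = $3,903.7786
Bellmead ISD: $1,518,980 × 0.02773 = $42,121.3154
Total = $71,392.06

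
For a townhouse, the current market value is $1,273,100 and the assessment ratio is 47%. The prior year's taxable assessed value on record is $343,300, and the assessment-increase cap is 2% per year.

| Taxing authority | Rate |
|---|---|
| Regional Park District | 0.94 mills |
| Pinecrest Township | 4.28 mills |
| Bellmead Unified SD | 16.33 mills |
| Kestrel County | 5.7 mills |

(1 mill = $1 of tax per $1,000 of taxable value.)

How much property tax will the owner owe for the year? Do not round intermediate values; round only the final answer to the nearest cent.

$9,542.02

Uncapped assessed value = $1,273,100 × 0.47 = $598,357
Cap limit = $343,300 × 1.02 = $350,166
Taxable assessed value = min($598,357, $350,166) = $350,166 (cap binds)
Regional Park District: $350,166 × 0.00094 = $329.15604
Pinecrest Township: $350,166 × 0.00428 = $1,498.71048
Bellmead Unified SD: $350,166 × 0.01633 = $5,718.21078
Kestrel County: $350,166 × 0.0057 = $1,995.9462
Total = $9,542.0235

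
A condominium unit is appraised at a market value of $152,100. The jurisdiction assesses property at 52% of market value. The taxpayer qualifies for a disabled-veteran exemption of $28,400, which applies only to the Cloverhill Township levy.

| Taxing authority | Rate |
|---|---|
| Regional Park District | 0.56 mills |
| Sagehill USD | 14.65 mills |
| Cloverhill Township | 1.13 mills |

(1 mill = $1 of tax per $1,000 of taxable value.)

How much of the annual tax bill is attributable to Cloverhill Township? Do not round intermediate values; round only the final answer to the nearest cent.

$57.28

Assessed value = $152,100 × 0.52 = $79,092
Cloverhill Township taxable value = $79,092 − $28,400 = $50,692
Cloverhill Township levy = $50,692 × 0.00113 = $57.28196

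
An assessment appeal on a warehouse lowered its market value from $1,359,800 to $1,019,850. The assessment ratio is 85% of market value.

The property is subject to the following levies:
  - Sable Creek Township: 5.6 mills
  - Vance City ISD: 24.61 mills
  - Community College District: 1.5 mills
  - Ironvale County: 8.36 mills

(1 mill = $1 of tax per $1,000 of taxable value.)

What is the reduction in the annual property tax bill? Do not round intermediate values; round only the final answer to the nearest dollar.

Old assessed value = $1,359,800 × 0.85 = $1,155,830
New assessed value = $1,019,850 × 0.85 = $866,872.5
Combined rate = 0.0056 + 0.02461 + 0.0015 + 0.00836 = 0.04007
Old tax = $1,155,830 × 0.04007 = $46,314.1081
New tax = $866,872.5 × 0.04007 = $34,735.581075
Reduction = $46,314.1081 − $34,735.581075 = $11,578.527025

$11,579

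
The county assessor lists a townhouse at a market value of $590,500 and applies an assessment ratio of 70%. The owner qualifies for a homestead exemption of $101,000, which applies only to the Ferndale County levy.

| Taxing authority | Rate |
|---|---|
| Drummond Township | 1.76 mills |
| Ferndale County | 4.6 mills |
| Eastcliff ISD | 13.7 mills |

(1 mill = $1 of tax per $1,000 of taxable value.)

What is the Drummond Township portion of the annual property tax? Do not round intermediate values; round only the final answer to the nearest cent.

Assessed value = $590,500 × 0.7 = $413,350
Drummond Township taxable value = $413,350 (exemption does not apply)
Drummond Township levy = $413,350 × 0.00176 = $727.496

$727.50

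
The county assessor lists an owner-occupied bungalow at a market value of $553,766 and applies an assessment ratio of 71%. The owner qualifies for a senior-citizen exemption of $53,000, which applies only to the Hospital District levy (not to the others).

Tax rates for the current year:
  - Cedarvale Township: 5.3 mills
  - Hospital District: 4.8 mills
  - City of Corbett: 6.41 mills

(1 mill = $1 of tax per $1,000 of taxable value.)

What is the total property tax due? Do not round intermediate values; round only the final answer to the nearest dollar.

$6,237

Assessed value = $553,766 × 0.71 = $393,173.86
Cedarvale Township: $393,173.86 × 0.0053 = $2,083.821458
Hospital District: ($393,173.86 − $53,000) × 0.0048 = $340,173.86 × 0.0048 = $1,632.834528
City of Corbett: $393,173.86 × 0.00641 = $2,520.2444426
Total = $6,236.9004286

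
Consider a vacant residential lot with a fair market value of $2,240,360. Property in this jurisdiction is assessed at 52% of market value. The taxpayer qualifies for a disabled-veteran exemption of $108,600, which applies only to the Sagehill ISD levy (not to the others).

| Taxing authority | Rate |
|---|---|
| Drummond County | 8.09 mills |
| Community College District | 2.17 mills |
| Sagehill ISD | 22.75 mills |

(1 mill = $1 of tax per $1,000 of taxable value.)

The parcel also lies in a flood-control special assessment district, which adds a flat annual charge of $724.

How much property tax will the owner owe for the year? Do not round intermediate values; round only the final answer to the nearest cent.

Assessed value = $2,240,360 × 0.52 = $1,164,987.2
Drummond County: $1,164,987.2 × 0.00809 = $9,424.746448
Community College District: $1,164,987.2 × 0.00217 = $2,528.022224
Sagehill ISD: ($1,164,987.2 − $108,600) × 0.02275 = $1,056,387.2 × 0.02275 = $24,032.8088
Levies subtotal = $35,985.577472
Total = $35,985.577472 + $724 = $36,709.577472

$36,709.58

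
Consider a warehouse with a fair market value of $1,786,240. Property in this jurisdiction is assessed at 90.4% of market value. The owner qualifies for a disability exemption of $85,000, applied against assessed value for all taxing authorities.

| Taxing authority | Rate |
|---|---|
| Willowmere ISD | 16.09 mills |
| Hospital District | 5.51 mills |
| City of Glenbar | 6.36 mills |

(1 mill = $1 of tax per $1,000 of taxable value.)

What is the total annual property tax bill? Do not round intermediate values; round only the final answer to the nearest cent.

Assessed value = $1,786,240 × 0.904 = $1,614,760.96
Taxable value = $1,614,760.96 − $85,000 = $1,529,760.96
Willowmere ISD: $1,529,760.96 × 0.01609 = $24,613.8538464
Hospital District: $1,529,760.96 × 0.00551 = $8,428.9828896
City of Glenbar: $1,529,760.96 × 0.00636 = $9,729.2797056
Total = $24,613.8538464 + $8,428.9828896 + $9,729.2797056 = $42,772.1164416

$42,772.12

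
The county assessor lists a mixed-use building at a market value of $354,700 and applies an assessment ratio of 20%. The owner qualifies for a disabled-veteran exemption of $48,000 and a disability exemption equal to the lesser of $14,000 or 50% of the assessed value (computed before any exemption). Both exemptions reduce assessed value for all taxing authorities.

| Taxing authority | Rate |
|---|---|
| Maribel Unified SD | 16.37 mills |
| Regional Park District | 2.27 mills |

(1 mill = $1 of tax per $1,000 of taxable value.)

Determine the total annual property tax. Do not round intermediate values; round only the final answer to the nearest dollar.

$167

Assessed value = $354,700 × 0.2 = $70,940
Disability exemption = min($14,000, 50% × $70,940) = min($14,000, $35,470) = $14,000 (dollar cap binds)
Taxable value = $70,940 − $48,000 − $14,000 = $8,940
Maribel Unified SD: $8,940 × 0.01637 = $146.3478
Regional Park District: $8,940 × 0.00227 = $20.2938
Total = $166.6416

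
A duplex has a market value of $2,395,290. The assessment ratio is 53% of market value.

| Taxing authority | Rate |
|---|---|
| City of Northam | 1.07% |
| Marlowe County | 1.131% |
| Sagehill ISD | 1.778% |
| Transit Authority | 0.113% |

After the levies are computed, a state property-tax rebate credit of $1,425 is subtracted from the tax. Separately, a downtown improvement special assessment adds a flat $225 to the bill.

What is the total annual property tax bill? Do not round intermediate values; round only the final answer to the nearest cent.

Assessed value = $2,395,290 × 0.53 = $1,269,503.7
City of Northam: $1,269,503.7 × 0.0107 = $13,583.68959
Marlowe County: $1,269,503.7 × 0.01131 = $14,358.086847
Sagehill ISD: $1,269,503.7 × 0.01778 = $22,571.775786
Transit Authority: $1,269,503.7 × 0.00113 = $1,434.539181
Levies subtotal = $51,948.091404
After credit = $51,948.091404 − $1,425 = $50,523.091404
Total = $50,523.091404 + $225 = $50,748.091404

$50,748.09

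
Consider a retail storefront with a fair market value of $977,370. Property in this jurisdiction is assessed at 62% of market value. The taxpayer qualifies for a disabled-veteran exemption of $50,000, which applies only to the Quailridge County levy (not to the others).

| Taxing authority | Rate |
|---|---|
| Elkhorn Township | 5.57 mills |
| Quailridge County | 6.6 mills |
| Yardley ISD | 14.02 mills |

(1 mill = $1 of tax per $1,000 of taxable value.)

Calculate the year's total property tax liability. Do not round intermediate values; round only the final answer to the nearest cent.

Assessed value = $977,370 × 0.62 = $605,969.4
Elkhorn Township: $605,969.4 × 0.00557 = $3,375.249558
Quailridge County: ($605,969.4 − $50,000) × 0.0066 = $555,969.4 × 0.0066 = $3,669.39804
Yardley ISD: $605,969.4 × 0.01402 = $8,495.690988
Total = $15,540.338586

$15,540.34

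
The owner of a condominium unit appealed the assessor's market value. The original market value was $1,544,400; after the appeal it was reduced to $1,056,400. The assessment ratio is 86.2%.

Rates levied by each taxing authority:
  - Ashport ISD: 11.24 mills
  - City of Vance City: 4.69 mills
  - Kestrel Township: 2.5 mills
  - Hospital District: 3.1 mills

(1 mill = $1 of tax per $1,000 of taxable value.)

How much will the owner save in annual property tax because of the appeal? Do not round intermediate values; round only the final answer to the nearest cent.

Old assessed value = $1,544,400 × 0.862 = $1,331,272.8
New assessed value = $1,056,400 × 0.862 = $910,616.8
Combined rate = 0.01124 + 0.00469 + 0.0025 + 0.0031 = 0.02153
Old tax = $1,331,272.8 × 0.02153 = $28,662.303384
New tax = $910,616.8 × 0.02153 = $19,605.579704
Reduction = $28,662.303384 − $19,605.579704 = $9,056.72368

$9,056.72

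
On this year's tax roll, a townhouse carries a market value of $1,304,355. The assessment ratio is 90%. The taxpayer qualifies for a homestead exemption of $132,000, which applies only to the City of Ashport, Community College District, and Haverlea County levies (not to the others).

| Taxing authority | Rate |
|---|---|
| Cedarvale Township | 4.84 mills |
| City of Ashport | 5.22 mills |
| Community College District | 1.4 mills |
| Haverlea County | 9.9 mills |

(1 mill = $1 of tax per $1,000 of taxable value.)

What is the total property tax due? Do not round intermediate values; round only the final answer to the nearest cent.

Assessed value = $1,304,355 × 0.9 = $1,173,919.5
Cedarvale Township: $1,173,919.5 × 0.00484 = $5,681.77038
City of Ashport: ($1,173,919.5 − $132,000) × 0.00522 = $1,041,919.5 × 0.00522 = $5,438.81979
Community College District: ($1,173,919.5 − $132,000) × 0.0014 = $1,041,919.5 × 0.0014 = $1,458.6873
Haverlea County: ($1,173,919.5 − $132,000) × 0.0099 = $1,041,919.5 × 0.0099 = $10,315.00305
Total = $22,894.28052

$22,894.28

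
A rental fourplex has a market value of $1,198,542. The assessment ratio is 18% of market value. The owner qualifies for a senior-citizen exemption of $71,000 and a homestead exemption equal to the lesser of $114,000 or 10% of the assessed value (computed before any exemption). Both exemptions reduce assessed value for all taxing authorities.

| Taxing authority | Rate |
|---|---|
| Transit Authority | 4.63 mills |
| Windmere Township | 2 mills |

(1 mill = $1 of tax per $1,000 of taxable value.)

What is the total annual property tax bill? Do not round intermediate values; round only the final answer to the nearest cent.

$816.58

Assessed value = $1,198,542 × 0.18 = $215,737.56
Homestead exemption = min($114,000, 10% × $215,737.56) = min($114,000, $21,573.756) = $21,573.756 (percentage binds)
Taxable value = $215,737.56 − $71,000 − $21,573.756 = $123,163.804
Transit Authority: $123,163.804 × 0.00463 = $570.24841252
Windmere Township: $123,163.804 × 0.002 = $246.327608
Total = $816.57602052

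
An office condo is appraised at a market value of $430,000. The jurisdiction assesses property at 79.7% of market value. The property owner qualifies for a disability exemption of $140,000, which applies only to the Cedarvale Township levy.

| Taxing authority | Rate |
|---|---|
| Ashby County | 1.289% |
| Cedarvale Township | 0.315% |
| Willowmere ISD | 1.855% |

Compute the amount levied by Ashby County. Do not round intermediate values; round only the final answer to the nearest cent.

Assessed value = $430,000 × 0.797 = $342,710
Ashby County taxable value = $342,710 (exemption does not apply)
Ashby County levy = $342,710 × 0.01289 = $4,417.5319

$4,417.53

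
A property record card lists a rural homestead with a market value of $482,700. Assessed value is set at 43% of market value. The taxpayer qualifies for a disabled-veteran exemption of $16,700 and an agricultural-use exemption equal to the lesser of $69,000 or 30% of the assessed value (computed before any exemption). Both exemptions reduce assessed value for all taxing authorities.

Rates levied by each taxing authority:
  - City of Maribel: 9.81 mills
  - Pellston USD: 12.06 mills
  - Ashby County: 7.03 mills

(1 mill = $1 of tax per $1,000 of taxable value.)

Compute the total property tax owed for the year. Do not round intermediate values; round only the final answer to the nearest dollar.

$3,716

Assessed value = $482,700 × 0.43 = $207,561
Agricultural-use exemption = min($69,000, 30% × $207,561) = min($69,000, $62,268.3) = $62,268.3 (percentage binds)
Taxable value = $207,561 − $16,700 − $62,268.3 = $128,592.7
City of Maribel: $128,592.7 × 0.00981 = $1,261.494387
Pellston USD: $128,592.7 × 0.01206 = $1,550.827962
Ashby County: $128,592.7 × 0.00703 = $904.006681
Total = $3,716.32903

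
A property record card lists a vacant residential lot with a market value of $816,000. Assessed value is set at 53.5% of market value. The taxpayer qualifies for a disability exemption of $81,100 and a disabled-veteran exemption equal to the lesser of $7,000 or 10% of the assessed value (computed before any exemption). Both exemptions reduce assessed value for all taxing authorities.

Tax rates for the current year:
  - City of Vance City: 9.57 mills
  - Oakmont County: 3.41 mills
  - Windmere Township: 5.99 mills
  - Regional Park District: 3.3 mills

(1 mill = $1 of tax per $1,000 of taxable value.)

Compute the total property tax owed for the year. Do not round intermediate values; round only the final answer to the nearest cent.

Assessed value = $816,000 × 0.535 = $436,560
Disabled-veteran exemption = min($7,000, 10% × $436,560) = min($7,000, $43,656) = $7,000 (dollar cap binds)
Taxable value = $436,560 − $81,100 − $7,000 = $348,460
City of Vance City: $348,460 × 0.00957 = $3,334.7622
Oakmont County: $348,460 × 0.00341 = $1,188.2486
Windmere Township: $348,460 × 0.00599 = $2,087.2754
Regional Park District: $348,460 × 0.0033 = $1,149.918
Total = $7,760.2042

$7,760.20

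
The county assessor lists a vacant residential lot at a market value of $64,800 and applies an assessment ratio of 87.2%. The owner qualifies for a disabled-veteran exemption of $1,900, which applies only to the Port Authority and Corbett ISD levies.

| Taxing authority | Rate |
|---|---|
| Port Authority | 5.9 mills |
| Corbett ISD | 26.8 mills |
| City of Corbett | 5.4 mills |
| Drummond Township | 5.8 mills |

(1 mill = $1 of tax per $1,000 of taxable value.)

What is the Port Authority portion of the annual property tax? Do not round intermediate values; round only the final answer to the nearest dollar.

Assessed value = $64,800 × 0.872 = $56,505.6
Port Authority taxable value = $56,505.6 − $1,900 = $54,605.6
Port Authority levy = $54,605.6 × 0.0059 = $322.17304

$322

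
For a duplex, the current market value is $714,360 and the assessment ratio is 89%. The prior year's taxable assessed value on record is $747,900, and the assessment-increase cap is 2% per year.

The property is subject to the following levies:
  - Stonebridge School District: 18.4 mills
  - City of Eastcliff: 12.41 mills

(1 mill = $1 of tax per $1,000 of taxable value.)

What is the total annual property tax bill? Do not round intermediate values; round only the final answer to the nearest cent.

Uncapped assessed value = $714,360 × 0.89 = $635,780.4
Cap limit = $747,900 × 1.02 = $762,858
Taxable assessed value = min($635,780.4, $762,858) = $635,780.4 (cap does not bind)
Stonebridge School District: $635,780.4 × 0.0184 = $11,698.35936
City of Eastcliff: $635,780.4 × 0.01241 = $7,890.034764
Total = $19,588.394124

$19,588.39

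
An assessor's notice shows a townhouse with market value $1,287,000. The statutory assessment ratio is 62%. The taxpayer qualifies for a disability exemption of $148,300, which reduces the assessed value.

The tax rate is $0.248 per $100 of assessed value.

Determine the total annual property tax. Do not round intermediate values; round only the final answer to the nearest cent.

$1,611.11

Assessed value = $1,287,000 × 0.62 = $797,940
Taxable value = $797,940 − $148,300 = $649,640
Tax = $649,640 × 0.00248 = $1,611.1072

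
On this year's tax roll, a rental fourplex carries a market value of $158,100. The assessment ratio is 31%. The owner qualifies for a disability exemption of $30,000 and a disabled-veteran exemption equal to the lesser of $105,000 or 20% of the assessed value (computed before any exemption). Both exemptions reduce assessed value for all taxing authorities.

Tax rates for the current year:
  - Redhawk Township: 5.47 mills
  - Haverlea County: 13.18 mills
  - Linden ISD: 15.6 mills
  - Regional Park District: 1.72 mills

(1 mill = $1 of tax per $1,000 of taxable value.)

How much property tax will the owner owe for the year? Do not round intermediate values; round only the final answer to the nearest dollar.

Assessed value = $158,100 × 0.31 = $49,011
Disabled-veteran exemption = min($105,000, 20% × $49,011) = min($105,000, $9,802.2) = $9,802.2 (percentage binds)
Taxable value = $49,011 − $30,000 − $9,802.2 = $9,208.8
Redhawk Township: $9,208.8 × 0.00547 = $50.372136
Haverlea County: $9,208.8 × 0.01318 = $121.371984
Linden ISD: $9,208.8 × 0.0156 = $143.65728
Regional Park District: $9,208.8 × 0.00172 = $15.839136
Total = $331.240536

$331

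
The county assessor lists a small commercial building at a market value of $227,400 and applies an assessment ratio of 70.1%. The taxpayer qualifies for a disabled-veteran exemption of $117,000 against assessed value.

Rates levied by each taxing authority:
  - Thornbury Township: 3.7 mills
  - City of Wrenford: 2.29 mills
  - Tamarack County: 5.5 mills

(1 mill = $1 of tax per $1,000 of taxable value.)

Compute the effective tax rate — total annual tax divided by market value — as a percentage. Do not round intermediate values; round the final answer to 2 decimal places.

0.21%

Assessed value = $227,400 × 0.701 = $159,407.4
Taxable value = $159,407.4 − $117,000 = $42,407.4
Thornbury Township: $42,407.4 × 0.0037 = $156.90738
City of Wrenford: $42,407.4 × 0.00229 = $97.112946
Tamarack County: $42,407.4 × 0.0055 = $233.2407
Total tax = $487.261026
Effective rate = $487.261026 ÷ $227,400 = 0.21% of market value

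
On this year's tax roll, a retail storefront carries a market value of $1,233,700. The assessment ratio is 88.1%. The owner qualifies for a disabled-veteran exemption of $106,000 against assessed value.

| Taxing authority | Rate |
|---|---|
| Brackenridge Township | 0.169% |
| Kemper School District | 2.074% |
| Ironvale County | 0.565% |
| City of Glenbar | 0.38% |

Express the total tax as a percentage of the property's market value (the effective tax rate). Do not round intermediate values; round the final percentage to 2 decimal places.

Assessed value = $1,233,700 × 0.881 = $1,086,889.7
Taxable value = $1,086,889.7 − $106,000 = $980,889.7
Brackenridge Township: $980,889.7 × 0.00169 = $1,657.703593
Kemper School District: $980,889.7 × 0.02074 = $20,343.652378
Ironvale County: $980,889.7 × 0.00565 = $5,542.026805
City of Glenbar: $980,889.7 × 0.0038 = $3,727.38086
Total tax = $31,270.763636
Effective rate = $31,270.763636 ÷ $1,233,700 = 2.53% of market value

2.53%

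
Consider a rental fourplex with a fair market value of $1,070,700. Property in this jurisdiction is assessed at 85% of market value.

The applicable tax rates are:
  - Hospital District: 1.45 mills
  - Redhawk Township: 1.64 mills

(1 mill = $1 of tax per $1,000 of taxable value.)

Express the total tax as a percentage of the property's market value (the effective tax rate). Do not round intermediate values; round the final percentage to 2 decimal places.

0.26%

Assessed value = $1,070,700 × 0.85 = $910,095
Hospital District: $910,095 × 0.00145 = $1,319.63775
Redhawk Township: $910,095 × 0.00164 = $1,492.5558
Total tax = $2,812.19355
Effective rate = $2,812.19355 ÷ $1,070,700 = 0.26% of market value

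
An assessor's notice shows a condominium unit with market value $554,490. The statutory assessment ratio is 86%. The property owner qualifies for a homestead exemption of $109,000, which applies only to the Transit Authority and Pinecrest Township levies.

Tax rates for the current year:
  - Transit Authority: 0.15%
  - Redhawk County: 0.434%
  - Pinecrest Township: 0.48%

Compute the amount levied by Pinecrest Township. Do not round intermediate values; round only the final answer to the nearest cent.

$1,765.73

Assessed value = $554,490 × 0.86 = $476,861.4
Pinecrest Township taxable value = $476,861.4 − $109,000 = $367,861.4
Pinecrest Township levy = $367,861.4 × 0.0048 = $1,765.73472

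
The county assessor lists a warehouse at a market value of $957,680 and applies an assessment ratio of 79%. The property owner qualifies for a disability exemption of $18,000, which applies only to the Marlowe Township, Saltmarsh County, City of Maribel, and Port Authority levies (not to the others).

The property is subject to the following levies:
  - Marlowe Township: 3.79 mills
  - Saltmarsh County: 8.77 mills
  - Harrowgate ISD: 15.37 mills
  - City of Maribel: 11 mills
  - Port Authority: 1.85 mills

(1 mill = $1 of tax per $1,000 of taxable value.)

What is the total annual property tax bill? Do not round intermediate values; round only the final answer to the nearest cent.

$30,395.43

Assessed value = $957,680 × 0.79 = $756,567.2
Marlowe Township: ($756,567.2 − $18,000) × 0.00379 = $738,567.2 × 0.00379 = $2,799.169688
Saltmarsh County: ($756,567.2 − $18,000) × 0.00877 = $738,567.2 × 0.00877 = $6,477.234344
Harrowgate ISD: $756,567.2 × 0.01537 = $11,628.437864
City of Maribel: ($756,567.2 − $18,000) × 0.011 = $738,567.2 × 0.011 = $8,124.2392
Port Authority: ($756,567.2 − $18,000) × 0.00185 = $738,567.2 × 0.00185 = $1,366.34932
Total = $30,395.430416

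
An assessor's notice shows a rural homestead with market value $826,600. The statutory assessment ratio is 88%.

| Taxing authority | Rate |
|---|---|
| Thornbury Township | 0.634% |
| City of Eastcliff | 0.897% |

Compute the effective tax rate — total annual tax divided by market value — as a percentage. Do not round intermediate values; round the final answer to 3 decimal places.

Assessed value = $826,600 × 0.88 = $727,408
Thornbury Township: $727,408 × 0.00634 = $4,611.76672
City of Eastcliff: $727,408 × 0.00897 = $6,524.84976
Total tax = $11,136.61648
Effective rate = $11,136.61648 ÷ $826,600 = 1.347% of market value

1.347%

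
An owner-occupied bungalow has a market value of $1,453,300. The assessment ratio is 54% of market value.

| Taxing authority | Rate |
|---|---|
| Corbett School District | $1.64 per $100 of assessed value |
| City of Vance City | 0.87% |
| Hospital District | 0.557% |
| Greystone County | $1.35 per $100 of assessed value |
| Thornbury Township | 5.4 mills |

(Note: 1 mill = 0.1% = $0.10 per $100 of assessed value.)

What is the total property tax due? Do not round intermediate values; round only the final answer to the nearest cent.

Assessed value = $1,453,300 × 0.54 = $784,782
Corbett School District: $784,782 × 0.0164 = $12,870.4248
City of Vance City: $784,782 × 0.0087 = $6,827.6034
Hospital District: $784,782 × 0.00557 = $4,371.23574
Greystone County: $784,782 × 0.0135 = $10,594.557
Thornbury Township: $784,782 × 0.0054 = $4,237.8228
Total = $38,901.64374

$38,901.64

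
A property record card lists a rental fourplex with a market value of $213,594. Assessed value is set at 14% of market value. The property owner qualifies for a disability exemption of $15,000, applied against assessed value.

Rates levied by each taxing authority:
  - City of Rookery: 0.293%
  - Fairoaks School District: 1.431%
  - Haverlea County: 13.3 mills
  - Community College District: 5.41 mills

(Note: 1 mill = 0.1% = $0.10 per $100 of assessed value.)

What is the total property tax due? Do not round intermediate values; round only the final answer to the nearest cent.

$535.77

Assessed value = $213,594 × 0.14 = $29,903.16
Taxable value = $29,903.16 − $15,000 = $14,903.16
City of Rookery: $14,903.16 × 0.00293 = $43.6662588
Fairoaks School District: $14,903.16 × 0.01431 = $213.2642196
Haverlea County: $14,903.16 × 0.0133 = $198.212028
Community College District: $14,903.16 × 0.00541 = $80.6260956
Total = $535.768602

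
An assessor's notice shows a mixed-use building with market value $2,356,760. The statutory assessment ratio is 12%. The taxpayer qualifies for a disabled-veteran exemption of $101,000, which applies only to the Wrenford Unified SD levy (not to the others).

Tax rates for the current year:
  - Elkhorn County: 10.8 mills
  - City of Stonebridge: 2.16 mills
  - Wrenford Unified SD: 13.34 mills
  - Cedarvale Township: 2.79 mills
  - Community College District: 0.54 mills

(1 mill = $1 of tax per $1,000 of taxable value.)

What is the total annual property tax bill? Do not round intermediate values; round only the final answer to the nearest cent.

$7,032.36

Assessed value = $2,356,760 × 0.12 = $282,811.2
Elkhorn County: $282,811.2 × 0.0108 = $3,054.36096
City of Stonebridge: $282,811.2 × 0.00216 = $610.872192
Wrenford Unified SD: ($282,811.2 − $101,000) × 0.01334 = $181,811.2 × 0.01334 = $2,425.361408
Cedarvale Township: $282,811.2 × 0.00279 = $789.043248
Community College District: $282,811.2 × 0.00054 = $152.718048
Total = $7,032.355856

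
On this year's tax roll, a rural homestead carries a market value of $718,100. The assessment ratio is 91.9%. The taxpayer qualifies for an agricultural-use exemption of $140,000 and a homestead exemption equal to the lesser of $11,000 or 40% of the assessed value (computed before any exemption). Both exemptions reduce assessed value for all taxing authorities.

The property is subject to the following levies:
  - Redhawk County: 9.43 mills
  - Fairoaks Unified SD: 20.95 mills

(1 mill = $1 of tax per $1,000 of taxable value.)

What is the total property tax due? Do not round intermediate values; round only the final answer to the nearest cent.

$15,461.41

Assessed value = $718,100 × 0.919 = $659,933.9
Homestead exemption = min($11,000, 40% × $659,933.9) = min($11,000, $263,973.56) = $11,000 (dollar cap binds)
Taxable value = $659,933.9 − $140,000 − $11,000 = $508,933.9
Redhawk County: $508,933.9 × 0.00943 = $4,799.246677
Fairoaks Unified SD: $508,933.9 × 0.02095 = $10,662.165205
Total = $15,461.411882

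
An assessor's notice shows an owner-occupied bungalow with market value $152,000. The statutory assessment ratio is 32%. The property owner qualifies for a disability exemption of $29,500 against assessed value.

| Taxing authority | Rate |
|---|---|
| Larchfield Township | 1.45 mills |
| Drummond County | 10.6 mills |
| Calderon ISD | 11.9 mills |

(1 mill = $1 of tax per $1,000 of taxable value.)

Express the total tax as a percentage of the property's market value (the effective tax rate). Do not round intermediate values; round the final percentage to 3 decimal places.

Assessed value = $152,000 × 0.32 = $48,640
Taxable value = $48,640 − $29,500 = $19,140
Larchfield Township: $19,140 × 0.00145 = $27.753
Drummond County: $19,140 × 0.0106 = $202.884
Calderon ISD: $19,140 × 0.0119 = $227.766
Total tax = $458.403
Effective rate = $458.403 ÷ $152,000 = 0.302% of market value

0.302%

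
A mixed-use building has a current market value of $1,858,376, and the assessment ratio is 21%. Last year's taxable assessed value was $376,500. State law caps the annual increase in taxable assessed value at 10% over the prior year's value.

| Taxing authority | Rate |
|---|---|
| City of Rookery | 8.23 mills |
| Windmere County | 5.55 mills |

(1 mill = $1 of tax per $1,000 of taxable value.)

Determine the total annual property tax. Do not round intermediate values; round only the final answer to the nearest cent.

Uncapped assessed value = $1,858,376 × 0.21 = $390,258.96
Cap limit = $376,500 × 1.1 = $414,150
Taxable assessed value = min($390,258.96, $414,150) = $390,258.96 (cap does not bind)
City of Rookery: $390,258.96 × 0.00823 = $3,211.8312408
Windmere County: $390,258.96 × 0.00555 = $2,165.937228
Total = $5,377.7684688

$5,377.77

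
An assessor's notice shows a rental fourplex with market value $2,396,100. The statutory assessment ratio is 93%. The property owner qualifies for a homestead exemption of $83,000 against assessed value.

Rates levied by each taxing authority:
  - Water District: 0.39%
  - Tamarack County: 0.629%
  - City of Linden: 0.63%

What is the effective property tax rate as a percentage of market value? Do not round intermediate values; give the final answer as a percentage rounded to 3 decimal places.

1.476%

Assessed value = $2,396,100 × 0.93 = $2,228,373
Taxable value = $2,228,373 − $83,000 = $2,145,373
Water District: $2,145,373 × 0.0039 = $8,366.9547
Tamarack County: $2,145,373 × 0.00629 = $13,494.39617
City of Linden: $2,145,373 × 0.0063 = $13,515.8499
Total tax = $35,377.20077
Effective rate = $35,377.20077 ÷ $2,396,100 = 1.476% of market value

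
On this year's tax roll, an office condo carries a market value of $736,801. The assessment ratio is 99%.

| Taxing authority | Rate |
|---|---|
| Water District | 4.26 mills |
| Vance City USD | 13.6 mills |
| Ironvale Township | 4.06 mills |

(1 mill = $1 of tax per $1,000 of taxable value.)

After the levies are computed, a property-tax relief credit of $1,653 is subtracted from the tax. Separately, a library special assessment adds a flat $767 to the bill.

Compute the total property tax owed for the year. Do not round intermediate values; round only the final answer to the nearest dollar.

Assessed value = $736,801 × 0.99 = $729,432.99
Water District: $729,432.99 × 0.00426 = $3,107.3845374
Vance City USD: $729,432.99 × 0.0136 = $9,920.288664
Ironvale Township: $729,432.99 × 0.00406 = $2,961.4979394
Levies subtotal = $15,989.1711408
After credit = $15,989.1711408 − $1,653 = $14,336.1711408
Total = $14,336.1711408 + $767 = $15,103.1711408

$15,103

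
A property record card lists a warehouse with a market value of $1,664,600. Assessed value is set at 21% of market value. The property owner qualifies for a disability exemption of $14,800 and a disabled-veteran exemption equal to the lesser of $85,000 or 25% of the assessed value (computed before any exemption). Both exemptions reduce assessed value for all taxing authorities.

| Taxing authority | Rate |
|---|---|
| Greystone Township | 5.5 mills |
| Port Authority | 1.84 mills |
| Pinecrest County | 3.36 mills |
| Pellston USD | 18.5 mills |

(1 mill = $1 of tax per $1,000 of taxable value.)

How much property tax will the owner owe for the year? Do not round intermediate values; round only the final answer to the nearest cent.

Assessed value = $1,664,600 × 0.21 = $349,566
Disabled-veteran exemption = min($85,000, 25% × $349,566) = min($85,000, $87,391.5) = $85,000 (dollar cap binds)
Taxable value = $349,566 − $14,800 − $85,000 = $249,766
Greystone Township: $249,766 × 0.0055 = $1,373.713
Port Authority: $249,766 × 0.00184 = $459.56944
Pinecrest County: $249,766 × 0.00336 = $839.21376
Pellston USD: $249,766 × 0.0185 = $4,620.671
Total = $7,293.1672

$7,293.17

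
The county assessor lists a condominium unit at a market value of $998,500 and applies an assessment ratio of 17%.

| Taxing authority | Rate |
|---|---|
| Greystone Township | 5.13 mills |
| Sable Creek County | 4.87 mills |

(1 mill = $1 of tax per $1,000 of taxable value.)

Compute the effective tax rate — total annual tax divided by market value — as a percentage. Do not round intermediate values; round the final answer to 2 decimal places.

Assessed value = $998,500 × 0.17 = $169,745
Greystone Township: $169,745 × 0.00513 = $870.79185
Sable Creek County: $169,745 × 0.00487 = $826.65815
Total tax = $1,697.45
Effective rate = $1,697.45 ÷ $998,500 = 0.17% of market value

0.17%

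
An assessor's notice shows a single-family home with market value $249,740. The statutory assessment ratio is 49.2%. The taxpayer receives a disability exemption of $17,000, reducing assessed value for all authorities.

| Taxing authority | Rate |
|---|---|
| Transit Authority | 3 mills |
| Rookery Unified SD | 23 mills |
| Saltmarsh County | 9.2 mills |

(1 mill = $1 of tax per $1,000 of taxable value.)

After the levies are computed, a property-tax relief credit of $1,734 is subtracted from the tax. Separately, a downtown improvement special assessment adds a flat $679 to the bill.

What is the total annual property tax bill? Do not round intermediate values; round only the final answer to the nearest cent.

$2,671.70

Assessed value = $249,740 × 0.492 = $122,872.08
Taxable value = $122,872.08 − $17,000 = $105,872.08
Transit Authority: $105,872.08 × 0.003 = $317.61624
Rookery Unified SD: $105,872.08 × 0.023 = $2,435.05784
Saltmarsh County: $105,872.08 × 0.0092 = $974.023136
Levies subtotal = $3,726.697216
After credit = $3,726.697216 − $1,734 = $1,992.697216
Total = $1,992.697216 + $679 = $2,671.697216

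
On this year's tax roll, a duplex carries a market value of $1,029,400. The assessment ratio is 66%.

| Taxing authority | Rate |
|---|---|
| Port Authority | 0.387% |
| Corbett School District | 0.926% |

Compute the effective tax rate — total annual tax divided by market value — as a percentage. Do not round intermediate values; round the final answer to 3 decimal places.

Assessed value = $1,029,400 × 0.66 = $679,404
Port Authority: $679,404 × 0.00387 = $2,629.29348
Corbett School District: $679,404 × 0.00926 = $6,291.28104
Total tax = $8,920.57452
Effective rate = $8,920.57452 ÷ $1,029,400 = 0.867% of market value

0.867%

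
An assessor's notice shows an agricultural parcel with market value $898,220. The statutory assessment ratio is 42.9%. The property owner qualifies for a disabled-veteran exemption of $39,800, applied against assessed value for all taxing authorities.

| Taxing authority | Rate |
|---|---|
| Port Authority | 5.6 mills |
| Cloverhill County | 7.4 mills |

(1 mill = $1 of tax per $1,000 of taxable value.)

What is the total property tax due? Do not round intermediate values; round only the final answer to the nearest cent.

Assessed value = $898,220 × 0.429 = $385,336.38
Taxable value = $385,336.38 − $39,800 = $345,536.38
Port Authority: $345,536.38 × 0.0056 = $1,935.003728
Cloverhill County: $345,536.38 × 0.0074 = $2,556.969212
Total = $1,935.003728 + $2,556.969212 = $4,491.97294

$4,491.97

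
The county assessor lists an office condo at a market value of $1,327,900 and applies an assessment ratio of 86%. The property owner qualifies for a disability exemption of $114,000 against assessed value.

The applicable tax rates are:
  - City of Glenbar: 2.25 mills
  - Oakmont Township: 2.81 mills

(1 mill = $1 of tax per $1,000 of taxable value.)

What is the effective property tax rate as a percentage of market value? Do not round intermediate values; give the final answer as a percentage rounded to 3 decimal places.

0.392%

Assessed value = $1,327,900 × 0.86 = $1,141,994
Taxable value = $1,141,994 − $114,000 = $1,027,994
City of Glenbar: $1,027,994 × 0.00225 = $2,312.9865
Oakmont Township: $1,027,994 × 0.00281 = $2,888.66314
Total tax = $5,201.64964
Effective rate = $5,201.64964 ÷ $1,327,900 = 0.392% of market value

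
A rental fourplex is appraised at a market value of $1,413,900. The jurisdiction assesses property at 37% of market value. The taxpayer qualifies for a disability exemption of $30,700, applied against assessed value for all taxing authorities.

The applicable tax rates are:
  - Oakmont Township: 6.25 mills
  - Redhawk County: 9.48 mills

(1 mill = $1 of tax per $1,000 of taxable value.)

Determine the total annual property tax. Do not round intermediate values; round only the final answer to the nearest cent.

Assessed value = $1,413,900 × 0.37 = $523,143
Taxable value = $523,143 − $30,700 = $492,443
Oakmont Township: $492,443 × 0.00625 = $3,077.76875
Redhawk County: $492,443 × 0.00948 = $4,668.35964
Total = $3,077.76875 + $4,668.35964 = $7,746.12839

$7,746.13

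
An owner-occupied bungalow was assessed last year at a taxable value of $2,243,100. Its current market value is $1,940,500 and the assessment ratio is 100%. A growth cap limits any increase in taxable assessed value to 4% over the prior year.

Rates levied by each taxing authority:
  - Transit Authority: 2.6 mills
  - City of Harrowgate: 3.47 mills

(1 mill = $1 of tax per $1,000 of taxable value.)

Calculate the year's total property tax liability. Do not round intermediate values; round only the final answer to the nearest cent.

$11,778.84

Uncapped assessed value = $1,940,500 × 1 = $1,940,500
Cap limit = $2,243,100 × 1.04 = $2,332,824
Taxable assessed value = min($1,940,500, $2,332,824) = $1,940,500 (cap does not bind)
Transit Authority: $1,940,500 × 0.0026 = $5,045.3
City of Harrowgate: $1,940,500 × 0.00347 = $6,733.535
Total = $11,778.835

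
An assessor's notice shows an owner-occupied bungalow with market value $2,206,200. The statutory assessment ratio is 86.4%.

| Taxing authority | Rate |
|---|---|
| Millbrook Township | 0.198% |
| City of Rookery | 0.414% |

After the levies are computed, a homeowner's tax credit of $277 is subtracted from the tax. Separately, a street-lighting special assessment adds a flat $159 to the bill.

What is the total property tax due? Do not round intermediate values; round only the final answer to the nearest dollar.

$11,548

Assessed value = $2,206,200 × 0.864 = $1,906,156.8
Millbrook Township: $1,906,156.8 × 0.00198 = $3,774.190464
City of Rookery: $1,906,156.8 × 0.00414 = $7,891.489152
Levies subtotal = $11,665.679616
After credit = $11,665.679616 − $277 = $11,388.679616
Total = $11,388.679616 + $159 = $11,547.679616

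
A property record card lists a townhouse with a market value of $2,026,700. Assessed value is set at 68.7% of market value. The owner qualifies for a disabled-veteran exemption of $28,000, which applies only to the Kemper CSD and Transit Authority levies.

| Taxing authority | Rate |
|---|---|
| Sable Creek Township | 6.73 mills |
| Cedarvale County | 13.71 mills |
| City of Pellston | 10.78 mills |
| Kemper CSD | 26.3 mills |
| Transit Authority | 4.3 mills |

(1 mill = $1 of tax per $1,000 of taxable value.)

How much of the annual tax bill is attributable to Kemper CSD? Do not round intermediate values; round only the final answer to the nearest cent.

$35,882.22

Assessed value = $2,026,700 × 0.687 = $1,392,342.9
Kemper CSD taxable value = $1,392,342.9 − $28,000 = $1,364,342.9
Kemper CSD levy = $1,364,342.9 × 0.0263 = $35,882.21827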